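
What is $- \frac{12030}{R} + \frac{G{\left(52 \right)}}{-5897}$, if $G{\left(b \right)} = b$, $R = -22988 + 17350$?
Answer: $\frac{35323867}{16623643} \approx 2.1249$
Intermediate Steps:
$R = -5638$
$- \frac{12030}{R} + \frac{G{\left(52 \right)}}{-5897} = - \frac{12030}{-5638} + \frac{52}{-5897} = \left(-12030\right) \left(- \frac{1}{5638}\right) + 52 \left(- \frac{1}{5897}\right) = \frac{6015}{2819} - \frac{52}{5897} = \frac{35323867}{16623643}$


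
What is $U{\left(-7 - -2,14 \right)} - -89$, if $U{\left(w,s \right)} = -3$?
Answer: $86$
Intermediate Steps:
$U{\left(-7 - -2,14 \right)} - -89 = -3 - -89 = -3 + 89 = 86$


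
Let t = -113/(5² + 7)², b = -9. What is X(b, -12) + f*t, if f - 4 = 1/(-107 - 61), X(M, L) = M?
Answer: -1624111/172032 ≈ -9.4408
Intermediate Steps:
f = 671/168 (f = 4 + 1/(-107 - 61) = 4 + 1/(-168) = 4 - 1/168 = 671/168 ≈ 3.9940)
t = -113/1024 (t = -113/(25 + 7)² = -113/(32²) = -113/1024 ≈ -0.11035)
X(b, -12) + f*t = -9 + (671/168)*(-113/1024) = -9 - 75823/172032 = -1624111/172032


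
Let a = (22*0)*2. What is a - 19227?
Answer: -19227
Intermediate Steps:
a = 0 (a = 0*2 = 0)
a - 19227 = 0 - 19227 = -19227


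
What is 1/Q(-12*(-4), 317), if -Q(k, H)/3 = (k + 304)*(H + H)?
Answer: -1/669504 ≈ -1.4936e-6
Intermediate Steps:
Q(k, H) = -6*H*(304 + k) (Q(k, H) = -3*(k + 304)*(H + H) = -3*(304 + k)*2*H = -6*H*(304 + k))
1/Q(-12*(-4), 317) = 1/(-6*317*(304 - 12*(-4))) = 1/(-6*317*(304 + 48)) = 1/(-6*317*352) = 1/(-669504) = -1/669504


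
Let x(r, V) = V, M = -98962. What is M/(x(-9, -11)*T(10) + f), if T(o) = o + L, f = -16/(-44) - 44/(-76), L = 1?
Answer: 10341529/12546 ≈ 824.29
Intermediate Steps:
f = 197/209 (f = -16*(-1/44) - 44*(-1/76) = 4/11 + 11/19 = 197/209 ≈ 0.94258)
T(o) = 1 + o (T(o) = o + 1 = 1 + o)
M/(x(-9, -11)*T(10) + f) = -98962/(-11*(1 + 10) + 197/209) = -98962/(-11*11 + 197/209) = -98962/(-121 + 197/209) = -98962/(-25092/209) = -98962*(-209/25092) = 10341529/12546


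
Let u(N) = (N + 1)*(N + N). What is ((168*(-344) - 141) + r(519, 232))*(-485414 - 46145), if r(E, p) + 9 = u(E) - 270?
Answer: -255971173332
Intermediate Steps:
u(N) = 2*N*(1 + N) (u(N) = (1 + N)*(2*N) = 2*N*(1 + N))
r(E, p) = -279 + 2*E*(1 + E) (r(E, p) = -9 + (2*E*(1 + E) - 270) = -9 + (-270 + 2*E*(1 + E)) = -279 + 2*E*(1 + E))
((168*(-344) - 141) + r(519, 232))*(-485414 - 46145) = ((168*(-344) - 141) + (-279 + 2*519*(1 + 519)))*(-485414 - 46145) = ((-57792 - 141) + (-279 + 2*519*520))*(-531559) = (-57933 + (-279 + 539760))*(-531559) = (-57933 + 539481)*(-531559) = 481548*(-531559) = -255971173332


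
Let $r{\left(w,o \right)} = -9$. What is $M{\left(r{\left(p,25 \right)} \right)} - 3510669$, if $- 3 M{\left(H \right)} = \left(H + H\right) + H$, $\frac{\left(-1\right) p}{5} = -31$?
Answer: $-3510660$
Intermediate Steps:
$p = 155$ ($p = \left(-5\right) \left(-31\right) = 155$)
$M{\left(H \right)} = - H$ ($M{\left(H \right)} = - \frac{\left(H + H\right) + H}{3} = - \frac{2 H + H}{3} = - \frac{3 H}{3} = - H$)
$M{\left(r{\left(p,25 \right)} \right)} - 3510669 = \left(-1\right) \left(-9\right) - 3510669 = 9 - 3510669 = -3510660$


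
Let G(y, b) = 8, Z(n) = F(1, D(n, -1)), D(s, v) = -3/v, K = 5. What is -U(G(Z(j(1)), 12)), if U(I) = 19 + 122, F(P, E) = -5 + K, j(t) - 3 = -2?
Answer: -141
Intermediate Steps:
j(t) = 1 (j(t) = 3 - 2 = 1)
F(P, E) = 0 (F(P, E) = -5 + 5 = 0)
Z(n) = 0
U(I) = 141
-U(G(Z(j(1)), 12)) = -1*141 = -141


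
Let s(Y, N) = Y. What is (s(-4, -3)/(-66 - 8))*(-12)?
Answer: -24/37 ≈ -0.64865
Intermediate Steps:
(s(-4, -3)/(-66 - 8))*(-12) = -4/(-66 - 8)*(-12) = -4/(-74)*(-12) = -4*(-1/74)*(-12) = (2/37)*(-12) = -24/37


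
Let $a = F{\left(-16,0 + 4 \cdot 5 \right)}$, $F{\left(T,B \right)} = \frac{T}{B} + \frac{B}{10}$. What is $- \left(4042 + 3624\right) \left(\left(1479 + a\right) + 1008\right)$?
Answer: $- \frac{95372706}{5} \approx -1.9075 \cdot 10^{7}$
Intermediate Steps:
$F{\left(T,B \right)} = \frac{B}{10} + \frac{T}{B}$ ($F{\left(T,B \right)} = \frac{T}{B} + B \frac{1}{10} = \frac{T}{B} + \frac{B}{10} = \frac{B}{10} + \frac{T}{B}$)
$a = \frac{6}{5}$ ($a = \frac{0 + 4 \cdot 5}{10} - \frac{16}{0 + 4 \cdot 5} = \frac{0 + 20}{10} - \frac{16}{0 + 20} = \frac{1}{10} \cdot 20 - \frac{16}{20} = 2 - \frac{4}{5} = \frac{6}{5} \approx 1.2$)
$- \left(4042 + 3624\right) \left(\left(1479 + a\right) + 1008\right) = - \left(4042 + 3624\right) \left(\left(1479 + \frac{6}{5}\right) + 1008\right) = - 7666 \left(\frac{7401}{5} + 1008\right) = - \frac{7666 \cdot 12441}{5} = \left(-1\right) \frac{95372706}{5} = - \frac{95372706}{5}$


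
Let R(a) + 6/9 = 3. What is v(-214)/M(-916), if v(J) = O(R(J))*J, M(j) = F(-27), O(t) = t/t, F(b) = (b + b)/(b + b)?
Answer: -214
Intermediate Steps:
R(a) = 7/3 (R(a) = -⅔ + 3 = 7/3)
F(b) = 1 (F(b) = (2*b)/((2*b)) = (2*b)*(1/(2*b)) = 1)
O(t) = 1
M(j) = 1
v(J) = J (v(J) = 1*J = J)
v(-214)/M(-916) = -214/1 = -214*1 = -214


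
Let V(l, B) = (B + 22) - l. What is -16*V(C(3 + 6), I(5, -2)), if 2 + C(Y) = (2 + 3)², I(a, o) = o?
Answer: 48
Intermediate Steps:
C(Y) = 23 (C(Y) = -2 + (2 + 3)² = -2 + 5² = -2 + 25 = 23)
V(l, B) = 22 + B - l (V(l, B) = (22 + B) - l = 22 + B - l)
-16*V(C(3 + 6), I(5, -2)) = -16*(22 - 2 - 1*23) = -16*(22 - 2 - 23) = -16*(-3) = 48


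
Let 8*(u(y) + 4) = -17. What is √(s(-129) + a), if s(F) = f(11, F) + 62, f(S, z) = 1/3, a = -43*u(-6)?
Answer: √46902/12 ≈ 18.047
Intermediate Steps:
u(y) = -49/8 (u(y) = -4 + (⅛)*(-17) = -4 - 17/8 = -49/8)
a = 2107/8 (a = -43*(-49/8) = 2107/8 ≈ 263.38)
f(S, z) = ⅓
s(F) = 187/3 (s(F) = ⅓ + 62 = 187/3)
√(s(-129) + a) = √(187/3 + 2107/8) = √(7817/24) = √46902/12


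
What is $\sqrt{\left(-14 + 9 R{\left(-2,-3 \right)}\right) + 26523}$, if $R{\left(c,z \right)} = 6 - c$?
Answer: $\sqrt{26581} \approx 163.04$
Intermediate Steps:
$\sqrt{\left(-14 + 9 R{\left(-2,-3 \right)}\right) + 26523} = \sqrt{\left(-14 + 9 \left(6 - -2\right)\right) + 26523} = \sqrt{\left(-14 + 9 \left(6 + 2\right)\right) + 26523} = \sqrt{\left(-14 + 9 \cdot 8\right) + 26523} = \sqrt{\left(-14 + 72\right) + 26523} = \sqrt{58 + 26523} = \sqrt{26581}$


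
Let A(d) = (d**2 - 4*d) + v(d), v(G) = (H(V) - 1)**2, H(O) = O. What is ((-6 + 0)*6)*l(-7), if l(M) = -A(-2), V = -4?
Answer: 1332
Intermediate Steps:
v(G) = 25 (v(G) = (-4 - 1)**2 = (-5)**2 = 25)
A(d) = 25 + d**2 - 4*d (A(d) = (d**2 - 4*d) + 25 = 25 + d**2 - 4*d)
l(M) = -37 (l(M) = -(25 + (-2)**2 - 4*(-2)) = -(25 + 4 + 8) = -1*37 = -37)
((-6 + 0)*6)*l(-7) = ((-6 + 0)*6)*(-37) = -6*6*(-37) = -36*(-37) = 1332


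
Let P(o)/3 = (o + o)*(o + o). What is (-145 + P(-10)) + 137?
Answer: 1192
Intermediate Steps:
P(o) = 12*o² (P(o) = 3*((o + o)*(o + o)) = 3*((2*o)*(2*o)) = 3*(4*o²) = 12*o²)
(-145 + P(-10)) + 137 = (-145 + 12*(-10)²) + 137 = (-145 + 12*100) + 137 = (-145 + 1200) + 137 = 1055 + 137 = 1192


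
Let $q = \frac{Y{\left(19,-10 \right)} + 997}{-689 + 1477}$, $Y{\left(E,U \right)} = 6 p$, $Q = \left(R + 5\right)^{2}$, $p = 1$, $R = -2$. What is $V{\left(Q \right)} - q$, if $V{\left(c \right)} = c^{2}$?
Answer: $\frac{62825}{788} \approx 79.727$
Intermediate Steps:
$Q = 9$ ($Q = \left(-2 + 5\right)^{2} = 3^{2} = 9$)
$Y{\left(E,U \right)} = 6$ ($Y{\left(E,U \right)} = 6 \cdot 1 = 6$)
$q = \frac{1003}{788}$ ($q = \frac{6 + 997}{-689 + 1477} = \frac{1003}{788} \approx 1.2728$)
$V{\left(Q \right)} - q = 9^{2} - \frac{1003}{788} = 81 - \frac{1003}{788} = \frac{62825}{788}$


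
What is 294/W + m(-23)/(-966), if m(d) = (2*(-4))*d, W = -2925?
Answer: -662/2275 ≈ -0.29099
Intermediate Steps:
m(d) = -8*d
294/W + m(-23)/(-966) = 294/(-2925) - 8*(-23)/(-966) = 294*(-1/2925) + 184*(-1/966) = -98/975 - 4/21 = -662/2275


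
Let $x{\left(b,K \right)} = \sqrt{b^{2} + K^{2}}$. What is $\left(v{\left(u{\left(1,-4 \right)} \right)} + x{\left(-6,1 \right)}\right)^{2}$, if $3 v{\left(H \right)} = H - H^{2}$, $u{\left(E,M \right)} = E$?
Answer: $37$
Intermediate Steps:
$v{\left(H \right)} = - \frac{H^{2}}{3} + \frac{H}{3}$ ($v{\left(H \right)} = \frac{H - H^{2}}{3} = - \frac{H^{2}}{3} + \frac{H}{3}$)
$x{\left(b,K \right)} = \sqrt{K^{2} + b^{2}}$
$\left(v{\left(u{\left(1,-4 \right)} \right)} + x{\left(-6,1 \right)}\right)^{2} = \left(\frac{1}{3} \cdot 1 \left(1 - 1\right) + \sqrt{1^{2} + \left(-6\right)^{2}}\right)^{2} = \left(\frac{1}{3} \cdot 1 \left(1 - 1\right) + \sqrt{1 + 36}\right)^{2} = \left(\frac{1}{3} \cdot 1 \cdot 0 + \sqrt{37}\right)^{2} = \left(0 + \sqrt{37}\right)^{2} = \left(\sqrt{37}\right)^{2} = 37$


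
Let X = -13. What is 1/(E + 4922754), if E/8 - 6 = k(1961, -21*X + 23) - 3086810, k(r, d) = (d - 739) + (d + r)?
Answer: -1/19757166 ≈ -5.0615e-8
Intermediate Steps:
k(r, d) = -739 + r + 2*d (k(r, d) = (-739 + d) + (d + r) = -739 + r + 2*d)
E = -24679920 (E = 48 + 8*((-739 + 1961 + 2*(-21*(-13) + 23)) - 3086810) = 48 + 8*((-739 + 1961 + 2*(273 + 23)) - 3086810) = 48 + 8*((-739 + 1961 + 2*296) - 3086810) = 48 + 8*((-739 + 1961 + 592) - 3086810) = 48 + 8*(1814 - 3086810) = 48 + 8*(-3084996) = 48 - 24679968 = -24679920)
1/(E + 4922754) = 1/(-24679920 + 4922754) = 1/(-19757166) = -1/19757166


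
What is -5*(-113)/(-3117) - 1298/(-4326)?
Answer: 88982/749119 ≈ 0.11878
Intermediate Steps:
-5*(-113)/(-3117) - 1298/(-4326) = 565*(-1/3117) - 1298*(-1/4326) = -565/3117 + 649/2163 = 88982/749119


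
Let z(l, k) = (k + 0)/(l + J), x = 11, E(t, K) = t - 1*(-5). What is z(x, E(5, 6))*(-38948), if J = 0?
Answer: -389480/11 ≈ -35407.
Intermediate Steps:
E(t, K) = 5 + t (E(t, K) = t + 5 = 5 + t)
z(l, k) = k/l (z(l, k) = (k + 0)/(l + 0) = k/l)
z(x, E(5, 6))*(-38948) = ((5 + 5)/11)*(-38948) = (10*(1/11))*(-38948) = (10/11)*(-38948) = -389480/11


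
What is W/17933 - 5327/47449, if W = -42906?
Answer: -2131375885/850902917 ≈ -2.5048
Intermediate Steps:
W/17933 - 5327/47449 = -42906/17933 - 5327/47449 = -2131375885/850902917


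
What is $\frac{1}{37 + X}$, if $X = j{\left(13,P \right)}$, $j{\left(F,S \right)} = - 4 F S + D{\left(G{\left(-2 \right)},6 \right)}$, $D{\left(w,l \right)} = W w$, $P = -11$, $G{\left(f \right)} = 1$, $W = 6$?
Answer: $\frac{1}{615} \approx 0.001626$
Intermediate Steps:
$D{\left(w,l \right)} = 6 w$
$j{\left(F,S \right)} = 6 - 4 F S$ ($j{\left(F,S \right)} = - 4 F S + 6 \cdot 1 = - 4 F S + 6 = 6 - 4 F S$)
$X = 578$ ($X = 6 - 52 \left(-11\right) = 6 + 572 = 578$)
$\frac{1}{37 + X} = \frac{1}{37 + 578} = \frac{1}{615}$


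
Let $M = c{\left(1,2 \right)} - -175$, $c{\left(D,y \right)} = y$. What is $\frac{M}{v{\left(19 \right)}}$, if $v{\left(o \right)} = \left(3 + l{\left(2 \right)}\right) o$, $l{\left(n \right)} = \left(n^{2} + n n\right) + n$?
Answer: $\frac{177}{247} \approx 0.7166$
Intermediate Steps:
$l{\left(n \right)} = n + 2 n^{2}$ ($l{\left(n \right)} = \left(n^{2} + n^{2}\right) + n = 2 n^{2} + n = n + 2 n^{2}$)
$v{\left(o \right)} = 13 o$ ($v{\left(o \right)} = \left(3 + 2 \left(1 + 2 \cdot 2\right)\right) o = \left(3 + 2 \left(1 + 4\right)\right) o = \left(3 + 2 \cdot 5\right) o = \left(3 + 10\right) o = 13 o$)
$M = 177$ ($M = 2 - -175 = 2 + 175 = 177$)
$\frac{M}{v{\left(19 \right)}} = \frac{177}{13 \cdot 19} = \frac{177}{247}$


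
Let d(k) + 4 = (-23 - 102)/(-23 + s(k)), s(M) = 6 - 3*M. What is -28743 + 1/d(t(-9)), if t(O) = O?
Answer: -948521/33 ≈ -28743.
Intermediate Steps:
d(k) = -4 - 125/(-17 - 3*k) (d(k) = -4 + (-23 - 102)/(-23 + (6 - 3*k)) = -4 - 125/(-17 - 3*k))
-28743 + 1/d(t(-9)) = -28743 + 1/(3*(19 - 4*(-9))/(17 + 3*(-9))) = -28743 + 1/(3*(19 + 36)/(17 - 27)) = -28743 + 1/(3*55/(-10)) = -28743 + 1/(3*(-⅒)*55) = -28743 + 1/(-33/2) = -28743 - 2/33 = -948521/33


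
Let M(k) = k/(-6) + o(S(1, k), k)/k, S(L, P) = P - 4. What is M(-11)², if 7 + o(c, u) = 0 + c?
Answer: 529/36 ≈ 14.694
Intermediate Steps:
S(L, P) = -4 + P
o(c, u) = -7 + c (o(c, u) = -7 + (0 + c) = -7 + c)
M(k) = -k/6 + (-11 + k)/k (M(k) = k/(-6) + (-7 + (-4 + k))/k = k*(-⅙) + (-11 + k)/k = -k/6 + (-11 + k)/k)
M(-11)² = (1 - 11/(-11) - ⅙*(-11))² = (1 - 11*(-1/11) + 11/6)² = (1 + 1 + 11/6)² = (23/6)² = 529/36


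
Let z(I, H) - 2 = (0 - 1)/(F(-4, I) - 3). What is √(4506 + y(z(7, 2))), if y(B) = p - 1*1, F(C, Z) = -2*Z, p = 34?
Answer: √4539 ≈ 67.372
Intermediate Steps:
z(I, H) = 2 - 1/(-3 - 2*I) (z(I, H) = 2 + (0 - 1)/(-2*I - 3) = 2 - 1/(-3 - 2*I))
y(B) = 33 (y(B) = 34 - 1*1 = 34 - 1 = 33)
√(4506 + y(z(7, 2))) = √(4506 + 33) = √4539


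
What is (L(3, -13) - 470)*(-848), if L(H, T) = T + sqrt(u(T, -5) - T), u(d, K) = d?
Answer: 409584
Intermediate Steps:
L(H, T) = T (L(H, T) = T + sqrt(T - T) = T + sqrt(0) = T + 0 = T)
(L(3, -13) - 470)*(-848) = (-13 - 470)*(-848) = -483*(-848) = 409584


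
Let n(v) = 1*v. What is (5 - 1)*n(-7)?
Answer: -28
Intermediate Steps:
n(v) = v
(5 - 1)*n(-7) = (5 - 1)*(-7) = 4*(-7) = -28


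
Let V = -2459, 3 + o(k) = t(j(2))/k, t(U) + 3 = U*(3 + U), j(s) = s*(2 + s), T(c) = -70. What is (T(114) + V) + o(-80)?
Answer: -40529/16 ≈ -2533.1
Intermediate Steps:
t(U) = -3 + U*(3 + U)
o(k) = -3 + 85/k (o(k) = -3 + (-3 + (2*(2 + 2))² + 3*(2*(2 + 2)))/k = -3 + (-3 + (2*4)² + 3*(2*4))/k = -3 + (-3 + 8² + 3*8)/k = -3 + (-3 + 64 + 24)/k = -3 + 85/k)
(T(114) + V) + o(-80) = (-70 - 2459) + (-3 + 85/(-80)) = -2529 + (-3 + 85*(-1/80)) = -2529 + (-3 - 17/16) = -2529 - 65/16 = -40529/16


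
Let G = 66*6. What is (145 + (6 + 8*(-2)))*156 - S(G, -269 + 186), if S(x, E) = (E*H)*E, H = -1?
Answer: 27949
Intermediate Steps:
G = 396
S(x, E) = -E² (S(x, E) = (E*(-1))*E = (-E)*E = -E²)
(145 + (6 + 8*(-2)))*156 - S(G, -269 + 186) = (145 + (6 + 8*(-2)))*156 - (-1)*(-269 + 186)² = (145 + (6 - 16))*156 - (-1)*(-83)² = (145 - 10)*156 - (-1)*6889 = 135*156 - 1*(-6889) = 21060 + 6889 = 27949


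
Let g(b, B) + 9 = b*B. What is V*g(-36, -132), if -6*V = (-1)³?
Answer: 1581/2 ≈ 790.50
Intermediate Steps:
g(b, B) = -9 + B*b (g(b, B) = -9 + b*B = -9 + B*b)
V = ⅙ (V = -⅙*(-1)³ = -⅙*(-1) = ⅙ ≈ 0.16667)
V*g(-36, -132) = (-9 - 132*(-36))/6 = (-9 + 4752)/6 = (⅙)*4743 = 1581/2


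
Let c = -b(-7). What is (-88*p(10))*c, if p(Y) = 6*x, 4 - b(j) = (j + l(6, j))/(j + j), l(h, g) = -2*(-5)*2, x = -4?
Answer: -72864/7 ≈ -10409.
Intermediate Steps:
l(h, g) = 20 (l(h, g) = 10*2 = 20)
b(j) = 4 - (20 + j)/(2*j) (b(j) = 4 - (j + 20)/(j + j) = 4 - (20 + j)/(2*j))
p(Y) = -24 (p(Y) = 6*(-4) = -24)
c = -69/14 (c = -(7/2 - 10/(-7)) = -(7/2 - 10*(-1/7)) = -(7/2 + 10/7) = -1*69/14 = -69/14 ≈ -4.9286)
(-88*p(10))*c = -88*(-24)*(-69/14) = 2112*(-69/14) = -72864/7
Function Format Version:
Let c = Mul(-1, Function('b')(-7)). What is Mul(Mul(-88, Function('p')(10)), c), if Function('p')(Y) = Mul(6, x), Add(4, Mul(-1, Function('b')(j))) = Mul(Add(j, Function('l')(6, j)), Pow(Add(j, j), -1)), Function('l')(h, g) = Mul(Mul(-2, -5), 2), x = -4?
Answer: Rational(-72864, 7) ≈ -10409.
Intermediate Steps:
Function('l')(h, g) = 20 (Function('l')(h, g) = Mul(10, 2) = 20)
Function('b')(j) = Add(4, Mul(Rational(-1, 2), Pow(j, -1), Add(20, j))) (Function('b')(j) = Add(4, Mul(-1, Mul(Add(j, 20), Pow(Add(j, j), -1)))) = Add(4, Mul(-1, Mul(Add(20, j), Pow(Mul(2, j), -1)))) = Add(4, Mul(-1, Mul(Add(20, j), Mul(Rational(1, 2), Pow(j, -1))))) = Add(4, Mul(-1, Mul(Rational(1, 2), Pow(j, -1), Add(20, j)))) = Add(4, Mul(Rational(-1, 2), Pow(j, -1), Add(20, j))))
Function('p')(Y) = -24 (Function('p')(Y) = Mul(6, -4) = -24)
c = Rational(-69, 14) (c = Mul(-1, Add(Rational(7, 2), Mul(-10, Pow(-7, -1)))) = Mul(-1, Add(Rational(7, 2), Mul(-10, Rational(-1, 7)))) = Mul(-1, Add(Rational(7, 2), Rational(10, 7))) = Mul(-1, Rational(69, 14)) = Rational(-69, 14) ≈ -4.9286)
Mul(Mul(-88, Function('p')(10)), c) = Mul(Mul(-88, -24), Rational(-69, 14)) = Mul(2112, Rational(-69, 14)) = Rational(-72864, 7)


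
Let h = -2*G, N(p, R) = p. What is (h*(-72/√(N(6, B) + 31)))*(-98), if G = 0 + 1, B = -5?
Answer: -14112*√37/37 ≈ -2320.0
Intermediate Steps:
G = 1
h = -2 (h = -2*1 = -2)
(h*(-72/√(N(6, B) + 31)))*(-98) = -(-144)/(√(6 + 31))*(-98) = -(-144)/(√37)*(-98) = -(-144)*√37/37*(-98) = (144*√37/37)*(-98) = -14112*√37/37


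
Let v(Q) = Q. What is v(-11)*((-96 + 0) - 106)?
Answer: 2222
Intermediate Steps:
v(-11)*((-96 + 0) - 106) = -11*((-96 + 0) - 106) = -11*(-96 - 106) = -11*(-202) = 2222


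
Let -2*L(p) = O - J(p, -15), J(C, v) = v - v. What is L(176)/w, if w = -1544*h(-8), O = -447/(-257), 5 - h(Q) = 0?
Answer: 447/3968080 ≈ 0.00011265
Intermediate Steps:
h(Q) = 5 (h(Q) = 5 - 1*0 = 5 + 0 = 5)
O = 447/257 (O = -447*(-1/257) = 447/257 ≈ 1.7393)
J(C, v) = 0
w = -7720 (w = -1544*5 = -7720)
L(p) = -447/514 (L(p) = -(447/257 - 1*0)/2 = -(447/257 + 0)/2 = -½*447/257 = -447/514)
L(176)/w = -447/514/(-7720) = -447/514*(-1/7720) = 447/3968080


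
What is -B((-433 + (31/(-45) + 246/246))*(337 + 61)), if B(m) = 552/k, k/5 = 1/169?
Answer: -93288/5 ≈ -18658.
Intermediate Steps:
k = 5/169 ≈ 0.029586
B(m) = 93288/5 (B(m) = 552/(5/169) = 552*(169/5) = 93288/5)
-B((-433 + (31/(-45) + 246/246))*(337 + 61)) = -1*93288/5 = -93288/5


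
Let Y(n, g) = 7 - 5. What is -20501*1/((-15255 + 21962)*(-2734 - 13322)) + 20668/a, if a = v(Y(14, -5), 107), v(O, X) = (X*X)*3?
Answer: 39059496479/64890275832 ≈ 0.60193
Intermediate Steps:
Y(n, g) = 2
v(O, X) = 3*X² (v(O, X) = X²*3 = 3*X²)
a = 34347 (a = 3*107² = 3*11449 = 34347)
-20501*1/((-15255 + 21962)*(-2734 - 13322)) + 20668/a = -20501*1/((-15255 + 21962)*(-2734 - 13322)) + 20668/34347 = -20501/(6707*(-16056)) + 20668*(1/34347) = -20501/(-107687592) + 20668/34347 = -20501*(-1/107687592) + 20668/34347 = 1079/5667768 + 20668/34347 = 39059496479/64890275832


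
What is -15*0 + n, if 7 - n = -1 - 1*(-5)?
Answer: 3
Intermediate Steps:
n = 3 (n = 7 - (-1 - 1*(-5)) = 7 - (-1 + 5) = 7 - 1*4 = 7 - 4 = 3)
-15*0 + n = -15*0 + 3 = 0 + 3 = 3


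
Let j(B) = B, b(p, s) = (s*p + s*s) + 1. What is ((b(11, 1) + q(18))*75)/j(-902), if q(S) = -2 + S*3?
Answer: -4875/902 ≈ -5.4047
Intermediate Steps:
b(p, s) = 1 + s² + p*s (b(p, s) = (p*s + s²) + 1 = (s² + p*s) + 1 = 1 + s² + p*s)
q(S) = -2 + 3*S
((b(11, 1) + q(18))*75)/j(-902) = (((1 + 1² + 11*1) + (-2 + 3*18))*75)/(-902) = (((1 + 1 + 11) + (-2 + 54))*75)*(-1/902) = ((13 + 52)*75)*(-1/902) = (65*75)*(-1/902) = 4875*(-1/902) = -4875/902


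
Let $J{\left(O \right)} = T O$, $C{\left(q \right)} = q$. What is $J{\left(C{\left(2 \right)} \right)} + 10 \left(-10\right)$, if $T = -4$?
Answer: $-108$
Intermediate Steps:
$J{\left(O \right)} = - 4 O$
$J{\left(C{\left(2 \right)} \right)} + 10 \left(-10\right) = \left(-4\right) 2 + 10 \left(-10\right) = -8 - 100 = -108$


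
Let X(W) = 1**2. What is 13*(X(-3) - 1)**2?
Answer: 0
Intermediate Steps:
X(W) = 1
13*(X(-3) - 1)**2 = 13*(1 - 1)**2 = 13*0**2 = 13*0 = 0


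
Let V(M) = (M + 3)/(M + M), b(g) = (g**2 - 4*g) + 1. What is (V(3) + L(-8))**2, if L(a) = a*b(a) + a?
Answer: 613089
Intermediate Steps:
b(g) = 1 + g**2 - 4*g
V(M) = (3 + M)/(2*M) (V(M) = (3 + M)/((2*M)) = (3 + M)*(1/(2*M)) = (3 + M)/(2*M))
L(a) = a + a*(1 + a**2 - 4*a) (L(a) = a*(1 + a**2 - 4*a) + a = a + a*(1 + a**2 - 4*a))
(V(3) + L(-8))**2 = ((1/2)*(3 + 3)/3 - 8*(2 + (-8)**2 - 4*(-8)))**2 = ((1/2)*(1/3)*6 - 8*(2 + 64 + 32))**2 = (1 - 8*98)**2 = (1 - 784)**2 = (-783)**2 = 613089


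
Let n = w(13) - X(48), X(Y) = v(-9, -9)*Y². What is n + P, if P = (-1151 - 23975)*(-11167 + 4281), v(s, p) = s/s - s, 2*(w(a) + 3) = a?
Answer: 345989199/2 ≈ 1.7299e+8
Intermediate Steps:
w(a) = -3 + a/2
v(s, p) = 1 - s
X(Y) = 10*Y² (X(Y) = (1 - 1*(-9))*Y² = (1 + 9)*Y² = 10*Y²)
P = 173017636 (P = -25126*(-6886) = 173017636)
n = -46073/2 (n = (-3 + (½)*13) - 10*48² = (-3 + 13/2) - 10*2304 = 7/2 - 1*23040 = 7/2 - 23040 = -46073/2 ≈ -23037.)
n + P = -46073/2 + 173017636 = 345989199/2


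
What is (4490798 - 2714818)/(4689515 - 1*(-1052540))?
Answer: 355196/1148411 ≈ 0.30929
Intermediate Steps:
(4490798 - 2714818)/(4689515 - 1*(-1052540)) = 1775980/(4689515 + 1052540) = 1775980/5742055 = 1775980*(1/5742055) = 355196/1148411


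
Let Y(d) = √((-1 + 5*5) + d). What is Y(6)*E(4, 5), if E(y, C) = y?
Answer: 4*√30 ≈ 21.909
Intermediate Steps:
Y(d) = √(24 + d) (Y(d) = √((-1 + 25) + d) = √(24 + d))
Y(6)*E(4, 5) = √(24 + 6)*4 = √30*4 = 4*√30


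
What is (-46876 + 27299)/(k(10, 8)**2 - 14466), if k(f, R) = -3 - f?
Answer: 19577/14297 ≈ 1.3693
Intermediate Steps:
(-46876 + 27299)/(k(10, 8)**2 - 14466) = (-46876 + 27299)/((-3 - 1*10)**2 - 14466) = -19577/((-3 - 10)**2 - 14466) = -19577/((-13)**2 - 14466) = -19577/(169 - 14466) = -19577/(-14297) = -19577*(-1/14297) = 19577/14297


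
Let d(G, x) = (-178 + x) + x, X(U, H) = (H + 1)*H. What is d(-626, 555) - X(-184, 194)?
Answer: -36898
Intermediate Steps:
X(U, H) = H*(1 + H) (X(U, H) = (1 + H)*H = H*(1 + H))
d(G, x) = -178 + 2*x
d(-626, 555) - X(-184, 194) = (-178 + 2*555) - 194*(1 + 194) = (-178 + 1110) - 194*195 = 932 - 1*37830 = 932 - 37830 = -36898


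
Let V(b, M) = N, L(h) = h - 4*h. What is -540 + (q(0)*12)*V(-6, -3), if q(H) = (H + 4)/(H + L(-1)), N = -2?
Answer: -572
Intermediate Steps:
L(h) = -3*h
V(b, M) = -2
q(H) = (4 + H)/(3 + H) (q(H) = (H + 4)/(H - 3*(-1)) = (4 + H)/(H + 3) = (4 + H)/(3 + H))
-540 + (q(0)*12)*V(-6, -3) = -540 + (((4 + 0)/(3 + 0))*12)*(-2) = -540 + ((4/3)*12)*(-2) = -540 + 16*(-2) = -540 - 32 = -572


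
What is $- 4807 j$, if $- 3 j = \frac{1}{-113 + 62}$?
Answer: $- \frac{4807}{153} \approx -31.418$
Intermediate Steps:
$j = \frac{1}{153}$ ($j = - \frac{1}{3 \left(-113 + 62\right)} = - \frac{1}{3 \left(-51\right)} = \left(- \frac{1}{3}\right) \left(- \frac{1}{51}\right) = \frac{1}{153} \approx 0.0065359$)
$- 4807 j = \left(-4807\right) \frac{1}{153} = - \frac{4807}{153}$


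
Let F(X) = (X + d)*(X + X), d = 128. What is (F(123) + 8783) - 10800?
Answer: 59729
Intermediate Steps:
F(X) = 2*X*(128 + X) (F(X) = (X + 128)*(X + X) = (128 + X)*(2*X) = 2*X*(128 + X))
(F(123) + 8783) - 10800 = (2*123*(128 + 123) + 8783) - 10800 = (2*123*251 + 8783) - 10800 = (61746 + 8783) - 10800 = 70529 - 10800 = 59729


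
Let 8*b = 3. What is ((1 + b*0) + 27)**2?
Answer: 784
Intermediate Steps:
b = 3/8 (b = (1/8)*3 = 3/8 ≈ 0.37500)
((1 + b*0) + 27)**2 = ((1 + (3/8)*0) + 27)**2 = ((1 + 0) + 27)**2 = (1 + 27)**2 = 28**2 = 784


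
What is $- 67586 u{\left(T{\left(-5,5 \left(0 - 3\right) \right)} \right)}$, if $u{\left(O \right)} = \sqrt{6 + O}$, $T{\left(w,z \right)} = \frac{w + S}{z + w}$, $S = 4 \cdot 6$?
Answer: $- \frac{33793 \sqrt{505}}{5} \approx -1.5188 \cdot 10^{5}$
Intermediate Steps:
$S = 24$
$T{\left(w,z \right)} = \frac{24 + w}{w + z}$ ($T{\left(w,z \right)} = \frac{w + 24}{z + w} = \frac{24 + w}{w + z}$)
$- 67586 u{\left(T{\left(-5,5 \left(0 - 3\right) \right)} \right)} = - 67586 \sqrt{6 + \frac{24 - 5}{-5 + 5 \left(0 - 3\right)}} = - 67586 \sqrt{6 + \frac{1}{-5 + 5 \left(-3\right)} 19} = - 67586 \sqrt{6 + \frac{1}{-5 - 15} \cdot 19} = - 67586 \sqrt{6 + \frac{1}{-20} \cdot 19} = - 67586 \sqrt{6 - \frac{19}{20}} = - 67586 \sqrt{\frac{101}{20}} = - 67586 \frac{\sqrt{505}}{10} = - \frac{33793 \sqrt{505}}{5}$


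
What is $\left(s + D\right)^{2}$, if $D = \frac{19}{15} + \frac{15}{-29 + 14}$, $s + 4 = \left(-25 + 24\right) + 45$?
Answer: $\frac{364816}{225} \approx 1621.4$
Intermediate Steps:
$s = 40$ ($s = -4 + \left(\left(-25 + 24\right) + 45\right) = -4 + \left(-1 + 45\right) = -4 + 44 = 40$)
$D = \frac{4}{15}$ ($D = 19 \cdot \frac{1}{15} + \frac{15}{-15} = \frac{19}{15} + 15 \left(- \frac{1}{15}\right) = \frac{19}{15} - 1 = \frac{4}{15} \approx 0.26667$)
$\left(s + D\right)^{2} = \left(40 + \frac{4}{15}\right)^{2} = \left(\frac{604}{15}\right)^{2} = \frac{364816}{225}$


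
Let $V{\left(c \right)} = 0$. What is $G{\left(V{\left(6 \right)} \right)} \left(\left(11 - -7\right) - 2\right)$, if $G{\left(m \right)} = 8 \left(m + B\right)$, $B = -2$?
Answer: $-256$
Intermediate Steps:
$G{\left(m \right)} = -16 + 8 m$ ($G{\left(m \right)} = 8 \left(m - 2\right) = 8 \left(-2 + m\right) = -16 + 8 m$)
$G{\left(V{\left(6 \right)} \right)} \left(\left(11 - -7\right) - 2\right) = \left(-16 + 8 \cdot 0\right) \left(\left(11 - -7\right) - 2\right) = \left(-16 + 0\right) \left(\left(11 + 7\right) - 2\right) = - 16 \left(18 - 2\right) = \left(-16\right) 16 = -256$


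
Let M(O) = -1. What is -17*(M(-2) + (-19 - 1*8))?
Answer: 476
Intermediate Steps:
-17*(M(-2) + (-19 - 1*8)) = -17*(-1 + (-19 - 1*8)) = -17*(-1 + (-19 - 8)) = -17*(-1 - 27) = -17*(-28) = 476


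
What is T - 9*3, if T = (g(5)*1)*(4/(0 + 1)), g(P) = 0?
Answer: -27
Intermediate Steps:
T = 0 (T = (0*1)*(4/(0 + 1)) = 0*(4/1) = 0*(4*1) = 0*4 = 0)
T - 9*3 = 0 - 9*3 = 0 - 27 = -27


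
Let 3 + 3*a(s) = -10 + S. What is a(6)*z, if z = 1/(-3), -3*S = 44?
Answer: 83/27 ≈ 3.0741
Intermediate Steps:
S = -44/3 (S = -⅓*44 = -44/3 ≈ -14.667)
a(s) = -83/9 (a(s) = -1 + (-10 - 44/3)/3 = -1 + (⅓)*(-74/3) = -1 - 74/9 = -83/9)
z = -⅓ (z = 1*(-⅓) = -⅓ ≈ -0.33333)
a(6)*z = -83/9*(-⅓) = 83/27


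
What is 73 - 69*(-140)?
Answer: 9733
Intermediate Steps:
73 - 69*(-140) = 73 + 9660 = 9733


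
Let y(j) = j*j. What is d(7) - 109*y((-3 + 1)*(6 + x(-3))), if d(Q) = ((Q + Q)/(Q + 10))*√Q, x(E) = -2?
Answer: -6976 + 14*√7/17 ≈ -6973.8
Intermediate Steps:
d(Q) = 2*Q^(3/2)/(10 + Q) (d(Q) = ((2*Q)/(10 + Q))*√Q = (2*Q/(10 + Q))*√Q = 2*Q^(3/2)/(10 + Q))
y(j) = j²
d(7) - 109*y((-3 + 1)*(6 + x(-3))) = 2*7^(3/2)/(10 + 7) - 109*(-3 + 1)²*(6 - 2)² = 2*(7*√7)/17 - 109*(-2*4)² = 2*(7*√7)*(1/17) - 109*(-8)² = 14*√7/17 - 109*64 = 14*√7/17 - 6976 = -6976 + 14*√7/17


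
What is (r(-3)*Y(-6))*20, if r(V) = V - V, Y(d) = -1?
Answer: 0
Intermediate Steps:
r(V) = 0
(r(-3)*Y(-6))*20 = (0*(-1))*20 = 0*20 = 0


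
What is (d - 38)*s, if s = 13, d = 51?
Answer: 169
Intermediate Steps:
(d - 38)*s = (51 - 38)*13 = 13*13 = 169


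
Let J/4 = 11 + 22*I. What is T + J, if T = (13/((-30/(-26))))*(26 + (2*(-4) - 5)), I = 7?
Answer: 12097/15 ≈ 806.47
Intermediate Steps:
J = 660 (J = 4*(11 + 22*7) = 4*(11 + 154) = 4*165 = 660)
T = 2197/15 (T = (13/((-30*(-1/26))))*(26 + (-8 - 5)) = (13/(15/13))*(26 - 13) = (13*(13/15))*13 = (169/15)*13 = 2197/15 ≈ 146.47)
T + J = 2197/15 + 660 = 12097/15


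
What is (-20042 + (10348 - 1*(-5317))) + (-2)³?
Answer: -4385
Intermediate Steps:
(-20042 + (10348 - 1*(-5317))) + (-2)³ = (-20042 + (10348 + 5317)) - 8 = (-20042 + 15665) - 8 = -4377 - 8 = -4385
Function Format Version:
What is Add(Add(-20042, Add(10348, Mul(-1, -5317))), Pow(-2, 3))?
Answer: -4385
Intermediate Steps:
Add(Add(-20042, Add(10348, Mul(-1, -5317))), Pow(-2, 3)) = Add(Add(-20042, Add(10348, 5317)), -8) = Add(Add(-20042, 15665), -8) = Add(-4377, -8) = -4385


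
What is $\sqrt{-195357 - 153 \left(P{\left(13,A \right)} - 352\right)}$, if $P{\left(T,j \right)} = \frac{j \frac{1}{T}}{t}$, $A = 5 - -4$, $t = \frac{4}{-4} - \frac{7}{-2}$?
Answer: $\frac{i \sqrt{598020735}}{65} \approx 376.22 i$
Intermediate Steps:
$t = \frac{5}{2}$ ($t = 4 \left(- \frac{1}{4}\right) - - \frac{7}{2} = -1 + \frac{7}{2} = \frac{5}{2} \approx 2.5$)
$A = 9$ ($A = 5 + 4 = 9$)
$P{\left(T,j \right)} = \frac{2 j}{5 T}$ ($P{\left(T,j \right)} = \frac{j \frac{1}{T}}{\frac{5}{2}} = \frac{j}{T} \frac{2}{5} = \frac{2 j}{5 T}$)
$\sqrt{-195357 - 153 \left(P{\left(13,A \right)} - 352\right)} = \sqrt{-195357 - 153 \left(\frac{2}{5} \cdot 9 \cdot \frac{1}{13} - 352\right)} = \sqrt{-195357 - 153 \left(\frac{18}{65} - 352\right)} = \sqrt{-195357 - - \frac{3497886}{65}} = \sqrt{-195357 + \frac{3497886}{65}} = \sqrt{- \frac{9200319}{65}} = \frac{i \sqrt{598020735}}{65}$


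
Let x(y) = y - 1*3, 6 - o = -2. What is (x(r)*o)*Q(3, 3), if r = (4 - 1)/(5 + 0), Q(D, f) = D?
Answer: -288/5 ≈ -57.600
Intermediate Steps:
o = 8 (o = 6 - 1*(-2) = 6 + 2 = 8)
r = ⅗ (r = 3/5 = 3*(⅕) = ⅗ ≈ 0.60000)
x(y) = -3 + y (x(y) = y - 3 = -3 + y)
(x(r)*o)*Q(3, 3) = ((-3 + ⅗)*8)*3 = -12/5*8*3 = -96/5*3 = -288/5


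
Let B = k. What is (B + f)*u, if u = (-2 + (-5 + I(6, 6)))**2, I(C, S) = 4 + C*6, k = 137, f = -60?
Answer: 83853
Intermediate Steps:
I(C, S) = 4 + 6*C
B = 137
u = 1089 (u = (-2 + (-5 + (4 + 6*6)))**2 = (-2 + (-5 + (4 + 36)))**2 = (-2 + (-5 + 40))**2 = (-2 + 35)**2 = 33**2 = 1089)
(B + f)*u = (137 - 60)*1089 = 77*1089 = 83853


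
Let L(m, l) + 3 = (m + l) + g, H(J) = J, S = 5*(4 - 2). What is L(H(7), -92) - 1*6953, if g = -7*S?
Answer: -7111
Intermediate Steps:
S = 10 (S = 5*2 = 10)
g = -70 (g = -7*10 = -70)
L(m, l) = -73 + l + m (L(m, l) = -3 + ((m + l) - 70) = -3 + ((l + m) - 70) = -3 + (-70 + l + m) = -73 + l + m)
L(H(7), -92) - 1*6953 = (-73 - 92 + 7) - 1*6953 = -158 - 6953 = -7111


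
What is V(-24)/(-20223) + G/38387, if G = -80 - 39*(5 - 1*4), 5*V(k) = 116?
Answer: -16485577/3881501505 ≈ -0.0042472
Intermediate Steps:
V(k) = 116/5 (V(k) = (⅕)*116 = 116/5)
G = -119 (G = -80 - 39*(5 - 4) = -80 - 39*1 = -80 - 39 = -119)
V(-24)/(-20223) + G/38387 = (116/5)/(-20223) - 119/38387 = (116/5)*(-1/20223) - 119*1/38387 = -116/101115 - 119/38387 = -16485577/3881501505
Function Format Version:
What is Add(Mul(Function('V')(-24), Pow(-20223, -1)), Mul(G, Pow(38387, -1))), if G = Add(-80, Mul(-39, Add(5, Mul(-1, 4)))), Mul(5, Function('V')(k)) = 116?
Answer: Rational(-16485577, 3881501505) ≈ -0.0042472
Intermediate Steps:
Function('V')(k) = Rational(116, 5) (Function('V')(k) = Mul(Rational(1, 5), 116) = Rational(116, 5))
G = -119 (G = Add(-80, Mul(-39, Add(5, -4))) = Add(-80, Mul(-39, 1)) = Add(-80, -39) = -119)
Add(Mul(Function('V')(-24), Pow(-20223, -1)), Mul(G, Pow(38387, -1))) = Add(Mul(Rational(116, 5), Pow(-20223, -1)), Mul(-119, Pow(38387, -1))) = Add(Mul(Rational(116, 5), Rational(-1, 20223)), Mul(-119, Rational(1, 38387))) = Add(Rational(-116, 101115), Rational(-119, 38387)) = Rational(-16485577, 3881501505)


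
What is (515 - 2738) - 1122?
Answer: -3345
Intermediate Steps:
(515 - 2738) - 1122 = -2223 - 1122 = -3345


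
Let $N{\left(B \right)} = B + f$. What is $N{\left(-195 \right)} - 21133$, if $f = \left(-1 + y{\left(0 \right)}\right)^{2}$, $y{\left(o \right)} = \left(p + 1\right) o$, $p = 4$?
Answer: $-21327$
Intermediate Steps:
$y{\left(o \right)} = 5 o$ ($y{\left(o \right)} = \left(4 + 1\right) o = 5 o$)
$f = 1$ ($f = \left(-1 + 5 \cdot 0\right)^{2} = \left(-1 + 0\right)^{2} = \left(-1\right)^{2} = 1$)
$N{\left(B \right)} = 1 + B$ ($N{\left(B \right)} = B + 1 = 1 + B$)
$N{\left(-195 \right)} - 21133 = \left(1 - 195\right) - 21133 = -194 - 21133 = -21327$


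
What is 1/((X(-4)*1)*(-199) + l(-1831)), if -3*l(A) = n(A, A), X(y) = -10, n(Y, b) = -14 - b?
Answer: 3/4153 ≈ 0.00072237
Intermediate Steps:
l(A) = 14/3 + A/3 (l(A) = -(-14 - A)/3 = 14/3 + A/3)
1/((X(-4)*1)*(-199) + l(-1831)) = 1/(-10*1*(-199) + (14/3 + (⅓)*(-1831))) = 1/(-10*(-199) + (14/3 - 1831/3)) = 1/(1990 - 1817/3) = 1/(4153/3) = 3/4153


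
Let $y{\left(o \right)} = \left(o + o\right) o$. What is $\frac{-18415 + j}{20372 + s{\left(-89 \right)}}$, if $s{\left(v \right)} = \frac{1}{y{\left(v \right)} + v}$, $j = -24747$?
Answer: $- \frac{97132998}{45845731} \approx -2.1187$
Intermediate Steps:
$y{\left(o \right)} = 2 o^{2}$ ($y{\left(o \right)} = 2 o o = 2 o^{2}$)
$s{\left(v \right)} = \frac{1}{v + 2 v^{2}}$ ($s{\left(v \right)} = \frac{1}{2 v^{2} + v} = \frac{1}{v + 2 v^{2}}$)
$\frac{-18415 + j}{20372 + s{\left(-89 \right)}} = \frac{-18415 - 24747}{20372 + \frac{1}{\left(-89\right) \left(1 + 2 \left(-89\right)\right)}} = - \frac{43162}{20372 - \frac{1}{89 \left(1 - 178\right)}} = - \frac{43162}{20372 - \frac{1}{89 \left(-177\right)}} = - \frac{43162}{20372 - - \frac{1}{15753}} = - \frac{43162}{20372 + \frac{1}{15753}} = - \frac{43162}{\frac{320920117}{15753}} = \left(-43162\right) \frac{15753}{320920117} = - \frac{97132998}{45845731}$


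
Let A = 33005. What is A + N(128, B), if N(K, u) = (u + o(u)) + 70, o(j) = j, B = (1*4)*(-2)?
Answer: 33059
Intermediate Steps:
B = -8 (B = 4*(-2) = -8)
N(K, u) = 70 + 2*u (N(K, u) = (u + u) + 70 = 2*u + 70 = 70 + 2*u)
A + N(128, B) = 33005 + (70 + 2*(-8)) = 33005 + (70 - 16) = 33005 + 54 = 33059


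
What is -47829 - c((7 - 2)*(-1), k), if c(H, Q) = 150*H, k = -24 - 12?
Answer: -47079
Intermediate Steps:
k = -36
-47829 - c((7 - 2)*(-1), k) = -47829 - 150*(7 - 2)*(-1) = -47829 - 150*5*(-1) = -47829 - 150*(-5) = -47829 - 1*(-750) = -47829 + 750 = -47079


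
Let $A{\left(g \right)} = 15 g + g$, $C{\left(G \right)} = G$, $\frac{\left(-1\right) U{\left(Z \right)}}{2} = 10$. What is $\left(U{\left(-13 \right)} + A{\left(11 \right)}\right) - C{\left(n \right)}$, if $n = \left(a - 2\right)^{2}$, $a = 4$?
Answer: $152$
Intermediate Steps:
$U{\left(Z \right)} = -20$ ($U{\left(Z \right)} = \left(-2\right) 10 = -20$)
$n = 4$ ($n = \left(4 - 2\right)^{2} = 2^{2} = 4$)
$A{\left(g \right)} = 16 g$
$\left(U{\left(-13 \right)} + A{\left(11 \right)}\right) - C{\left(n \right)} = \left(-20 + 16 \cdot 11\right) - 4 = \left(-20 + 176\right) - 4 = 156 - 4 = 152$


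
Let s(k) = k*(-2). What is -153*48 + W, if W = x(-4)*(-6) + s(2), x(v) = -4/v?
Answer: -7354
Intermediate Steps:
s(k) = -2*k
W = -10 (W = -4/(-4)*(-6) - 2*2 = -4*(-1/4)*(-6) - 4 = 1*(-6) - 4 = -6 - 4 = -10)
-153*48 + W = -153*48 - 10 = -7344 - 10 = -7354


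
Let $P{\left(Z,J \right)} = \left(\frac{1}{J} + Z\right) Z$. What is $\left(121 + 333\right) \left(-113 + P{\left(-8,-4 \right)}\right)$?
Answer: $-21338$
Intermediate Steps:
$P{\left(Z,J \right)} = Z \left(Z + \frac{1}{J}\right)$ ($P{\left(Z,J \right)} = \left(Z + \frac{1}{J}\right) Z = Z \left(Z + \frac{1}{J}\right)$)
$\left(121 + 333\right) \left(-113 + P{\left(-8,-4 \right)}\right) = \left(121 + 333\right) \left(-113 + \left(\left(-8\right)^{2} - \frac{8}{-4}\right)\right) = 454 \left(-113 + \left(64 - -2\right)\right) = 454 \left(-113 + \left(64 + 2\right)\right) = 454 \left(-113 + 66\right) = 454 \left(-47\right) = -21338$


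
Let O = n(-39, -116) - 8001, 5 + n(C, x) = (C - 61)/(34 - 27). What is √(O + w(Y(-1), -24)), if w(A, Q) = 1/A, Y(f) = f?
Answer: I*√393043/7 ≈ 89.562*I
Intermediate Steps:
n(C, x) = -96/7 + C/7 (n(C, x) = -5 + (C - 61)/(34 - 27) = -5 + (-61 + C)/7 = -5 + (-61 + C)*(⅐) = -5 + (-61/7 + C/7) = -96/7 + C/7)
O = -56142/7 (O = (-96/7 + (⅐)*(-39)) - 8001 = (-96/7 - 39/7) - 8001 = -135/7 - 8001 = -56142/7 ≈ -8020.3)
√(O + w(Y(-1), -24)) = √(-56142/7 + 1/(-1)) = √(-56142/7 - 1) = √(-56149/7) = I*√393043/7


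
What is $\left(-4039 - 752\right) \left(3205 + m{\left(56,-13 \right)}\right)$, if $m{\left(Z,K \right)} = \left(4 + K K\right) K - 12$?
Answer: $-4522704$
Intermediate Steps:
$m{\left(Z,K \right)} = -12 + K \left(4 + K^{2}\right)$ ($m{\left(Z,K \right)} = \left(4 + K^{2}\right) K - 12 = K \left(4 + K^{2}\right) - 12 = -12 + K \left(4 + K^{2}\right)$)
$\left(-4039 - 752\right) \left(3205 + m{\left(56,-13 \right)}\right) = \left(-4039 - 752\right) \left(3205 + \left(-12 + \left(-13\right)^{3} + 4 \left(-13\right)\right)\right) = - 4791 \left(3205 - 2261\right) = \left(-4791\right) 944 = -4522704$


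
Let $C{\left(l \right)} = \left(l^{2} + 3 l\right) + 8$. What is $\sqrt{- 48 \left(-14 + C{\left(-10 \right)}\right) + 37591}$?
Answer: $\sqrt{34519} \approx 185.79$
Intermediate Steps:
$C{\left(l \right)} = 8 + l^{2} + 3 l$
$\sqrt{- 48 \left(-14 + C{\left(-10 \right)}\right) + 37591} = \sqrt{- 48 \left(-14 + \left(8 + \left(-10\right)^{2} + 3 \left(-10\right)\right)\right) + 37591} = \sqrt{- 48 \left(-14 + \left(8 + 100 - 30\right)\right) + 37591} = \sqrt{- 48 \left(-14 + 78\right) + 37591} = \sqrt{\left(-48\right) 64 + 37591} = \sqrt{-3072 + 37591} = \sqrt{34519}$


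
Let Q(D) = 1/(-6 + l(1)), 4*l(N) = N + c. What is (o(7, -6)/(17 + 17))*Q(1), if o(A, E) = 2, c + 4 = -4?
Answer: -4/527 ≈ -0.0075901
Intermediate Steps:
c = -8 (c = -4 - 4 = -8)
l(N) = -2 + N/4 (l(N) = (N - 8)/4 = (-8 + N)/4 = -2 + N/4)
Q(D) = -4/31 (Q(D) = 1/(-6 + (-2 + (¼)*1)) = 1/(-6 + (-2 + ¼)) = 1/(-6 - 7/4) = 1/(-31/4) = -4/31)
(o(7, -6)/(17 + 17))*Q(1) = (2/(17 + 17))*(-4/31) = (2/34)*(-4/31) = ((1/34)*2)*(-4/31) = (1/17)*(-4/31) = -4/527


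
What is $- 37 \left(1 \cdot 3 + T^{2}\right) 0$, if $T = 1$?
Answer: $0$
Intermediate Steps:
$- 37 \left(1 \cdot 3 + T^{2}\right) 0 = - 37 \left(1 \cdot 3 + 1^{2}\right) 0 = - 37 \left(3 + 1\right) 0 = \left(-37\right) 4 \cdot 0 = \left(-148\right) 0 = 0$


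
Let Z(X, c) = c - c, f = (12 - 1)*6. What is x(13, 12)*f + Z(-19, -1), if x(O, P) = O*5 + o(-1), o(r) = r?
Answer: 4224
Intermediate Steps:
f = 66 (f = 11*6 = 66)
Z(X, c) = 0
x(O, P) = -1 + 5*O (x(O, P) = O*5 - 1 = 5*O - 1 = -1 + 5*O)
x(13, 12)*f + Z(-19, -1) = (-1 + 5*13)*66 + 0 = (-1 + 65)*66 + 0 = 64*66 + 0 = 4224 + 0 = 4224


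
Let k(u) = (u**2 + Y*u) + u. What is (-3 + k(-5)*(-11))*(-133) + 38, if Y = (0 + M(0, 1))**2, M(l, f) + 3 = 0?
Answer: -36138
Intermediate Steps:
M(l, f) = -3 (M(l, f) = -3 + 0 = -3)
Y = 9 (Y = (0 - 3)**2 = (-3)**2 = 9)
k(u) = u**2 + 10*u (k(u) = (u**2 + 9*u) + u = u**2 + 10*u)
(-3 + k(-5)*(-11))*(-133) + 38 = (-3 - 5*(10 - 5)*(-11))*(-133) + 38 = (-3 - 5*5*(-11))*(-133) + 38 = (-3 - 25*(-11))*(-133) + 38 = (-3 + 275)*(-133) + 38 = 272*(-133) + 38 = -36176 + 38 = -36138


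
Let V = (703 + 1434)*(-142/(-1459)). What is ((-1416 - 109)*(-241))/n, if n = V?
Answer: 536218975/303454 ≈ 1767.1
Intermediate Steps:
V = 303454/1459 (V = 2137*(-142*(-1/1459)) = 2137*(142/1459) = 303454/1459 ≈ 207.99)
n = 303454/1459 ≈ 207.99
((-1416 - 109)*(-241))/n = ((-1416 - 109)*(-241))/(303454/1459) = -1525*(-241)*(1459/303454) = 367525*(1459/303454) = 536218975/303454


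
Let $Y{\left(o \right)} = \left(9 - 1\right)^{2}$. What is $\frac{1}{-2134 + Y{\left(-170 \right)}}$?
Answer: $- \frac{1}{2070} \approx -0.00048309$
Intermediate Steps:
$Y{\left(o \right)} = 64$ ($Y{\left(o \right)} = 8^{2} = 64$)
$\frac{1}{-2134 + Y{\left(-170 \right)}} = \frac{1}{-2134 + 64} = \frac{1}{-2070} = - \frac{1}{2070}$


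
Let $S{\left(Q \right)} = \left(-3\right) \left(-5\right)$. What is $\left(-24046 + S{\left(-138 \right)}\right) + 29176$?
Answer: $5145$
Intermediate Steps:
$S{\left(Q \right)} = 15$
$\left(-24046 + S{\left(-138 \right)}\right) + 29176 = \left(-24046 + 15\right) + 29176 = -24031 + 29176 = 5145$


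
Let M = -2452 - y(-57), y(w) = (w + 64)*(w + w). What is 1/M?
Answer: -1/1654 ≈ -0.00060460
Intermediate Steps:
y(w) = 2*w*(64 + w) (y(w) = (64 + w)*(2*w) = 2*w*(64 + w))
M = -1654 (M = -2452 - 2*(-57)*(64 - 57) = -2452 - 2*(-57)*7 = -2452 - 1*(-798) = -2452 + 798 = -1654)
1/M = 1/(-1654) = -1/1654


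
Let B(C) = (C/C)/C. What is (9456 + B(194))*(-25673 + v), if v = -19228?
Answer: -82369312965/194 ≈ -4.2458e+8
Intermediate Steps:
B(C) = 1/C
(9456 + B(194))*(-25673 + v) = (9456 + 1/194)*(-25673 - 19228) = (9456 + 1/194)*(-44901) = (1834465/194)*(-44901) = -82369312965/194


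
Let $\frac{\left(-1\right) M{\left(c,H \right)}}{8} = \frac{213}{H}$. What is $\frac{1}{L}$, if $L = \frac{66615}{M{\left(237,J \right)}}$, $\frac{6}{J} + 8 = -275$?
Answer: $\frac{80372}{66615} \approx 1.2065$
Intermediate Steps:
$J = - \frac{6}{283}$ ($J = \frac{6}{-8 - 275} = \frac{6}{-283} = 6 \left(- \frac{1}{283}\right) = - \frac{6}{283} \approx -0.021201$)
$M{\left(c,H \right)} = - \frac{1704}{H}$ ($M{\left(c,H \right)} = - 8 \frac{213}{H} = - \frac{1704}{H}$)
$L = \frac{66615}{80372}$ ($L = \frac{66615}{\left(-1704\right) \frac{1}{- \frac{6}{283}}} = \frac{66615}{\left(-1704\right) \left(- \frac{283}{6}\right)} = \frac{66615}{80372} \approx 0.82883$)
$\frac{1}{L} = \frac{1}{\frac{66615}{80372}} = \frac{80372}{66615}$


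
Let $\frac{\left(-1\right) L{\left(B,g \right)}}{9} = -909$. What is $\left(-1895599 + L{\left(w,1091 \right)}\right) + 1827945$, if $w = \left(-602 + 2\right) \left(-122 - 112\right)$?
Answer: $-59473$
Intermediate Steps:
$w = 140400$ ($w = \left(-600\right) \left(-234\right) = 140400$)
$L{\left(B,g \right)} = 8181$ ($L{\left(B,g \right)} = \left(-9\right) \left(-909\right) = 8181$)
$\left(-1895599 + L{\left(w,1091 \right)}\right) + 1827945 = \left(-1895599 + 8181\right) + 1827945 = -1887418 + 1827945 = -59473$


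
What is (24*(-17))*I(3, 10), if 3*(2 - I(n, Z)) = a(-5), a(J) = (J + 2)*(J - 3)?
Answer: 2448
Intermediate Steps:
a(J) = (-3 + J)*(2 + J) (a(J) = (2 + J)*(-3 + J) = (-3 + J)*(2 + J))
I(n, Z) = -6 (I(n, Z) = 2 - (-6 + (-5)**2 - 1*(-5))/3 = 2 - (-6 + 25 + 5)/3 = 2 - 1/3*24 = 2 - 8 = -6)
(24*(-17))*I(3, 10) = (24*(-17))*(-6) = -408*(-6) = 2448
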